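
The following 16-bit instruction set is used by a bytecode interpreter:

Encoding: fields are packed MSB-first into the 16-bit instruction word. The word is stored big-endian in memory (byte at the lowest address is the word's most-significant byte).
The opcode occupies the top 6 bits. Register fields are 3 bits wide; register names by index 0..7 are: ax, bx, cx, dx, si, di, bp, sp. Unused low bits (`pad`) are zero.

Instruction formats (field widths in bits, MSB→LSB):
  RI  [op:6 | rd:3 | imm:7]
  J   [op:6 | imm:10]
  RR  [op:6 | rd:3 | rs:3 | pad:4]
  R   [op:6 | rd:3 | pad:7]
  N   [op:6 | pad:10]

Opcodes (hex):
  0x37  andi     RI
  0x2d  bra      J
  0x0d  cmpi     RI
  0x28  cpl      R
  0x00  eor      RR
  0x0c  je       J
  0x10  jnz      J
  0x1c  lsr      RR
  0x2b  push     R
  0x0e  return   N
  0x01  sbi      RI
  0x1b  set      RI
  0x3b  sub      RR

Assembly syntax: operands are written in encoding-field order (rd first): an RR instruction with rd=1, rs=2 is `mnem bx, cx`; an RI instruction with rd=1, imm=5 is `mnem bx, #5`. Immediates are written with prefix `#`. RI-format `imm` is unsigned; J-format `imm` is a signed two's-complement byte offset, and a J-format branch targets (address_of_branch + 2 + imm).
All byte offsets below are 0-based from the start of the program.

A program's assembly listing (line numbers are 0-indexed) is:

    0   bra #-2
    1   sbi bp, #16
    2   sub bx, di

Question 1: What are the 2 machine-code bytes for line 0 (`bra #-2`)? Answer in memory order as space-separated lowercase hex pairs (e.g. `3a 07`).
L0: bra op=0x2d:6|imm=-2:10 ⇒ 0xb7fe ⇒ big b7 fe

b7 fe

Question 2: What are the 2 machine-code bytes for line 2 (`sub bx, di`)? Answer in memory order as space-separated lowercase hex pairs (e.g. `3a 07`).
L2: sub op=0x3b:6|rd=1:3|rs=5:3|pad=0:4 ⇒ 0xecd0 ⇒ big ec d0

ec d0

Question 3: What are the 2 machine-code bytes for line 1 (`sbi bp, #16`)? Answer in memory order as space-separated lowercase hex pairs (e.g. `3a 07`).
line 1 (sbi): pack op=0x1:6|rd=6:3|imm=16:7 = 0x0710; big→ 07 10

07 10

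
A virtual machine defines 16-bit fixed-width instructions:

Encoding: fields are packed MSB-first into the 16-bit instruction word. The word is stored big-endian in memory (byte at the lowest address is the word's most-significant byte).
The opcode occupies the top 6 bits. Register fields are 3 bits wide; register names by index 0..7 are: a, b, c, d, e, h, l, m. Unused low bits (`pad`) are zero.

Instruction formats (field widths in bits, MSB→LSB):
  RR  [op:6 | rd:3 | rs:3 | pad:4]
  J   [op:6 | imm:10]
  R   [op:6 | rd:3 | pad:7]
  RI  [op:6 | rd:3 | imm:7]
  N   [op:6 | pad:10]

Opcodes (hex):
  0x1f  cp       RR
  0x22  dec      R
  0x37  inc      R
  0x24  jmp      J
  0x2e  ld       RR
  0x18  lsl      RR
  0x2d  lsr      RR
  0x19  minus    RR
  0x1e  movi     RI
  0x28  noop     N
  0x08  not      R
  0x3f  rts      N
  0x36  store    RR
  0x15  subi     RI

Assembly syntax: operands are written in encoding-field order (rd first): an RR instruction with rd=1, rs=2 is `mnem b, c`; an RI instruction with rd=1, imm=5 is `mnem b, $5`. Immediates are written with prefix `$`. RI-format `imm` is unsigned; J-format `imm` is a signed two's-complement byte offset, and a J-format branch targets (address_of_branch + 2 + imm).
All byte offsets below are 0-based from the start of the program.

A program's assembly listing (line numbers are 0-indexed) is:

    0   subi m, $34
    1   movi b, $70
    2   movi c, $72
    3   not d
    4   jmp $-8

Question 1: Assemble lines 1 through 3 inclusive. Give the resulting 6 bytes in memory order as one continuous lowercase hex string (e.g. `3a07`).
78c679482180

line 1 (movi): pack op=0x1e:6|rd=1:3|imm=70:7 = 0x78c6; big→ 78 c6
line 2 (movi): pack op=0x1e:6|rd=2:3|imm=72:7 = 0x7948; big→ 79 48
line 3 (not): pack op=0x8:6|rd=3:3|pad=0:7 = 0x2180; big→ 21 80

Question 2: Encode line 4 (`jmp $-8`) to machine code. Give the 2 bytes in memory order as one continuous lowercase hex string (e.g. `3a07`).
4. jmp fields op=0x24:6|imm=-8:10 → word 93f8h → 93 f8

93f8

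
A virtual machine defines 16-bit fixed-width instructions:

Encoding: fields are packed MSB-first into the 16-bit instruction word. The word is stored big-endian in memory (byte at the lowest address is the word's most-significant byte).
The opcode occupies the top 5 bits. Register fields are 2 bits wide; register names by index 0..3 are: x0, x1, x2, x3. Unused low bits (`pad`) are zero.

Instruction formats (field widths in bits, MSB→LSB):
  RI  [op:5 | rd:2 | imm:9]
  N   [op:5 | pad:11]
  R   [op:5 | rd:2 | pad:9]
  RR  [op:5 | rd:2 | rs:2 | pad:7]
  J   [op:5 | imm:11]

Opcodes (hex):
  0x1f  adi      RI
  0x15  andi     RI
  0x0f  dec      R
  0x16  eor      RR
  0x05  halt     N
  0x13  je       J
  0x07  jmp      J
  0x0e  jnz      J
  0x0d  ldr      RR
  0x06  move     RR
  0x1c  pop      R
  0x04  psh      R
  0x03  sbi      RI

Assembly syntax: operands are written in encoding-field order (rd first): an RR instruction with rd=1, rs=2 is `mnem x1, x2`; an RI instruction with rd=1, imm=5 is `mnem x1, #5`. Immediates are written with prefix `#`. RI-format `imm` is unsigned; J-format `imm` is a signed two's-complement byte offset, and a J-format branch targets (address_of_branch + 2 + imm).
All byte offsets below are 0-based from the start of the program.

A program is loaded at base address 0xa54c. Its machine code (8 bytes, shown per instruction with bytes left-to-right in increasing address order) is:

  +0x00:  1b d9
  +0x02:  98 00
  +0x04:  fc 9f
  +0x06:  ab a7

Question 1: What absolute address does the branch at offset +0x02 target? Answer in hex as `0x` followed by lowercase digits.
+0x02: 98 00 ⇒ word 0x9800 (big)
  opcode bits[15:11]=0x13: je/J
  imm@[10:0]=0x0 ⇒ #0
  target = base 0xa54c + off 0x02 + 2 + imm 0 = 0xa550

0xa550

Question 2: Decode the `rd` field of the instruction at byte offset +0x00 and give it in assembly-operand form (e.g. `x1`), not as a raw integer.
off 0x00: read 1b d9 as big → 0x1bd9
  top 5b → 0x3 → sbi [RI]
  rd: (w>>9)&0x3=0x1 → x1
  imm: (w>>0)&0x1ff=0x1d9 → #473

x1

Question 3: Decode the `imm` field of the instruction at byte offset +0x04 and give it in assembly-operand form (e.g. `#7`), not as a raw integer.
#159

off 0x04: read fc 9f as big → 0xfc9f
  opcode bits[15:11]=0x1f: adi/RI
  [10:9] rd=2 = x2
  [8:0] imm=159 = #159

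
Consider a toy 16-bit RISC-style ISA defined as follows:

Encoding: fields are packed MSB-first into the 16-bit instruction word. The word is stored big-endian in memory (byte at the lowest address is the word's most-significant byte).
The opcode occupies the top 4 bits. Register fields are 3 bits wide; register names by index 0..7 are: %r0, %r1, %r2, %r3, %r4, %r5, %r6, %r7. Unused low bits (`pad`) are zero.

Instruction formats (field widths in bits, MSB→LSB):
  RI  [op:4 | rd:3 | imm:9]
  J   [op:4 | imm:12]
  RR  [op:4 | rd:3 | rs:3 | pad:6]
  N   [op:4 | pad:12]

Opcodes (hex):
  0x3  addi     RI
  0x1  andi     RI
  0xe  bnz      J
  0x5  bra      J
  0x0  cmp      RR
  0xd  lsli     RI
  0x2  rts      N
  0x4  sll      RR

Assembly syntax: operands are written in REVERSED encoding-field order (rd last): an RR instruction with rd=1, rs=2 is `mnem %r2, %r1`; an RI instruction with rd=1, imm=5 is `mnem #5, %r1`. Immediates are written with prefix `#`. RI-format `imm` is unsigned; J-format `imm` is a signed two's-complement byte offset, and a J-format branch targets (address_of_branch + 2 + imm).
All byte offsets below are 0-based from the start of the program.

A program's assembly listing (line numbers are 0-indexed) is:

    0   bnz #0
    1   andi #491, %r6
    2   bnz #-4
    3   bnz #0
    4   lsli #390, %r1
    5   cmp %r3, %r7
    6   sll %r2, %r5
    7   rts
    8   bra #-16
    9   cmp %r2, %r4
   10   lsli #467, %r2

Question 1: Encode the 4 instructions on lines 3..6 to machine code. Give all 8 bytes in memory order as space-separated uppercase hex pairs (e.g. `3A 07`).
line 3 (bnz): pack op=0xe:4|imm=0:12 = 0xe000; big→ e0 00
line 4 (lsli): pack op=0xd:4|rd=1:3|imm=390:9 = 0xd386; big→ d3 86
line 5 (cmp): pack op=0x0:4|rd=7:3|rs=3:3|pad=0:6 = 0x0ec0; big→ 0e c0
line 6 (sll): pack op=0x4:4|rd=5:3|rs=2:3|pad=0:6 = 0x4a80; big→ 4a 80

E0 00 D3 86 0E C0 4A 80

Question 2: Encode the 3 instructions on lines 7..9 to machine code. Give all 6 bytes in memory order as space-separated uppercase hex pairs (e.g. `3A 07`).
L7: rts op=0x2:4|pad=0:12 ⇒ 0x2000 ⇒ big 20 00
L8: bra op=0x5:4|imm=-16:12 ⇒ 0x5ff0 ⇒ big 5f f0
L9: cmp op=0x0:4|rd=4:3|rs=2:3|pad=0:6 ⇒ 0x0880 ⇒ big 08 80

20 00 5F F0 08 80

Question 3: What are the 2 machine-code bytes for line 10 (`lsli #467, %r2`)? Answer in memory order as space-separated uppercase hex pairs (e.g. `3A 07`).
10. lsli fields op=0xd:4|rd=2:3|imm=467:9 → word d5d3h → d5 d3

D5 D3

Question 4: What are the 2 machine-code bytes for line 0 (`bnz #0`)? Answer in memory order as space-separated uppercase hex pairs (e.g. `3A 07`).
E0 00

0. bnz fields op=0xe:4|imm=0:12 → word e000h → e0 00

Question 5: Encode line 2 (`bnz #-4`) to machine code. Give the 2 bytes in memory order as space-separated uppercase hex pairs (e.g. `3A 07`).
2. bnz fields op=0xe:4|imm=-4:12 → word effch → ef fc

EF FC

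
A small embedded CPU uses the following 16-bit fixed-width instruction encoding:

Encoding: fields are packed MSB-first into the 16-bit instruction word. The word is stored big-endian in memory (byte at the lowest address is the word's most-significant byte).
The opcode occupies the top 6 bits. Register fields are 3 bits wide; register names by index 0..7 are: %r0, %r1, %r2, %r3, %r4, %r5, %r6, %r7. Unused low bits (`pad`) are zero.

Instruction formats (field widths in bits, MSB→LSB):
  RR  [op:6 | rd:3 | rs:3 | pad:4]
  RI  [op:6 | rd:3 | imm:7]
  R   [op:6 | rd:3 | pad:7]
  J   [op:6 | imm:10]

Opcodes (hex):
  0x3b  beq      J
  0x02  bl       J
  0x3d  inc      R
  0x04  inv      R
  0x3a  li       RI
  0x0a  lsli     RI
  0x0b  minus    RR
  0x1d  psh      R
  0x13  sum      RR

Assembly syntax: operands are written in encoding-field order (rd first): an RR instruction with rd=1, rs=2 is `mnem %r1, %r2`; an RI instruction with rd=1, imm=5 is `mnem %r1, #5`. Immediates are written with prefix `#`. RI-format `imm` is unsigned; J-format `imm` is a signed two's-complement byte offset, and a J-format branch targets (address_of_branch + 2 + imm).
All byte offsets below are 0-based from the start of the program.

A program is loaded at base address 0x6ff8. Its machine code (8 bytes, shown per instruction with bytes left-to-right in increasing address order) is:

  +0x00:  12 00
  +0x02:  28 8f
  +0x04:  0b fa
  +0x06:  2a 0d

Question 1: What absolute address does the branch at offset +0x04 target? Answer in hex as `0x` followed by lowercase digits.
[04] 0b fa → 0x0bfa
  op=0x0bfa>>10=0x2 ⇒ bl (J)
  [9:0] imm=1018 (s10→-6) = #-6
  target = base 0x6ff8 + off 0x04 + 2 + imm -6 = 0x6ff8

0x6ff8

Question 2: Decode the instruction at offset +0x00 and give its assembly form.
+0x00: 12 00 ⇒ word 0x1200 (big)
  top 6b → 0x4 → inv [R]
  rd: (w>>7)&0x7=0x4 → %r4

inv %r4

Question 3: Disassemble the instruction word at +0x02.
lsli %r1, #15

[02] 28 8f → 0x288f
  op=0x288f>>10=0xa ⇒ lsli (RI)
  [9:7] rd=1 = %r1
  [6:0] imm=15 = #15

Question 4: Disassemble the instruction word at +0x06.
off 0x06: read 2a 0d as big → 0x2a0d
  top 6b → 0xa → lsli [RI]
  rd@[9:7]=0x4 ⇒ %r4
  imm@[6:0]=0xd ⇒ #13

lsli %r4, #13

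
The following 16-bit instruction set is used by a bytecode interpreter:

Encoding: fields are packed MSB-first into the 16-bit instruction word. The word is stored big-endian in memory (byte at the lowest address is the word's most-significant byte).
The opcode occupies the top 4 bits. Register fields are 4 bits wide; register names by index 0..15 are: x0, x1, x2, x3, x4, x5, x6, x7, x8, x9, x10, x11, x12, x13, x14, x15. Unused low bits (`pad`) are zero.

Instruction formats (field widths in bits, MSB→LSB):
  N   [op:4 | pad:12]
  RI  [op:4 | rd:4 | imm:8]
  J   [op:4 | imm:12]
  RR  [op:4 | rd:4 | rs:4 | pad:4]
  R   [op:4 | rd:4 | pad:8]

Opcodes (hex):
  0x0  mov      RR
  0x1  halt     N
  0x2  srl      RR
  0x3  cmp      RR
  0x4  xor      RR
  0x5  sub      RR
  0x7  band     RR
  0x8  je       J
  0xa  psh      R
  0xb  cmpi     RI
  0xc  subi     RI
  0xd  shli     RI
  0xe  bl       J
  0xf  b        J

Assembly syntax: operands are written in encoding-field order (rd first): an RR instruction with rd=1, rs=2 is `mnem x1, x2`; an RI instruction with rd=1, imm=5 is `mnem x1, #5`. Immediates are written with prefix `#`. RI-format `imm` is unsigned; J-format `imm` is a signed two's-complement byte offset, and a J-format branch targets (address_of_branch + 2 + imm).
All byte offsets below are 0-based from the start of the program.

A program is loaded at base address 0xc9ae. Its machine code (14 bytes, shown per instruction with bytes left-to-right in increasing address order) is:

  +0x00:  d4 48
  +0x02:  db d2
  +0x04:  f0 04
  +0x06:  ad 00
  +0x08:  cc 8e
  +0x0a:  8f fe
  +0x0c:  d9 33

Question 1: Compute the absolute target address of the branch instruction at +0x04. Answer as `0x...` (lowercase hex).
+0x04: f0 04 ⇒ word 0xf004 (big)
  opcode bits[15:12]=0xf: b/J
  imm@[11:0]=0x4 ⇒ #4
  target = base 0xc9ae + off 0x04 + 2 + imm 4 = 0xc9b8

0xc9b8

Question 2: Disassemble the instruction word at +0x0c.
shli x9, #51

off 0x0c: read d9 33 as big → 0xd933
  opcode bits[15:12]=0xd: shli/RI
  rd: (w>>8)&0xf=0x9 → x9
  imm: (w>>0)&0xff=0x33 → #51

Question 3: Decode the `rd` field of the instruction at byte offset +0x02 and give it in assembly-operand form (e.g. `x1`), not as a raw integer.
x11

off 0x02: read db d2 as big → 0xdbd2
  top 4b → 0xd → shli [RI]
  rd: (w>>8)&0xf=0xb → x11
  imm: (w>>0)&0xff=0xd2 → #210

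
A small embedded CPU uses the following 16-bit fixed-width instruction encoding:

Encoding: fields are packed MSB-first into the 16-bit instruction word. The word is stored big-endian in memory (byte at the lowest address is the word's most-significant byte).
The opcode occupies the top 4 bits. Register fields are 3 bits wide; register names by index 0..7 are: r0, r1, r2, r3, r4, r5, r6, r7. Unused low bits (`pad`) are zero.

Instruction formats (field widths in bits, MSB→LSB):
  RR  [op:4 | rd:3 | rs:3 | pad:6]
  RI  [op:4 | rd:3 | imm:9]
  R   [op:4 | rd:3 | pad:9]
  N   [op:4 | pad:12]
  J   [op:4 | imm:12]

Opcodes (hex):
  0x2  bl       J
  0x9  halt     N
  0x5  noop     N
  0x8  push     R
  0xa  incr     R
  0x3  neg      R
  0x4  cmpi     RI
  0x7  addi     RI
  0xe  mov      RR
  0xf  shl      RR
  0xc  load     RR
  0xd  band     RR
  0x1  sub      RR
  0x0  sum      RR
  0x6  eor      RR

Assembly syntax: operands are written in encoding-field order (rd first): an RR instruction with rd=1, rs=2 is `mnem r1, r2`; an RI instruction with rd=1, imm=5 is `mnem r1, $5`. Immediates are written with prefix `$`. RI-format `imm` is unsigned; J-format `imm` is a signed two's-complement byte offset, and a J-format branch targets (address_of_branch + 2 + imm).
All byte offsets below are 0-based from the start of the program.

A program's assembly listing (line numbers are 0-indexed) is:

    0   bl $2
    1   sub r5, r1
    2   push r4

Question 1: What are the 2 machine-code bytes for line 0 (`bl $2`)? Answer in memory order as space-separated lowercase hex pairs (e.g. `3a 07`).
line 0 (bl): pack op=0x2:4|imm=2:12 = 0x2002; big→ 20 02

20 02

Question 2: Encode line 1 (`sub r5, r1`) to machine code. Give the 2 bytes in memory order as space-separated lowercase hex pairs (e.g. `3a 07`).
1. sub fields op=0x1:4|rd=5:3|rs=1:3|pad=0:6 → word 1a40h → 1a 40

1a 40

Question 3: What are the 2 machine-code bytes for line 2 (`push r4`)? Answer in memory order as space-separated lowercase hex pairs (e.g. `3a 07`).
line 2 (push): pack op=0x8:4|rd=4:3|pad=0:9 = 0x8800; big→ 88 00

88 00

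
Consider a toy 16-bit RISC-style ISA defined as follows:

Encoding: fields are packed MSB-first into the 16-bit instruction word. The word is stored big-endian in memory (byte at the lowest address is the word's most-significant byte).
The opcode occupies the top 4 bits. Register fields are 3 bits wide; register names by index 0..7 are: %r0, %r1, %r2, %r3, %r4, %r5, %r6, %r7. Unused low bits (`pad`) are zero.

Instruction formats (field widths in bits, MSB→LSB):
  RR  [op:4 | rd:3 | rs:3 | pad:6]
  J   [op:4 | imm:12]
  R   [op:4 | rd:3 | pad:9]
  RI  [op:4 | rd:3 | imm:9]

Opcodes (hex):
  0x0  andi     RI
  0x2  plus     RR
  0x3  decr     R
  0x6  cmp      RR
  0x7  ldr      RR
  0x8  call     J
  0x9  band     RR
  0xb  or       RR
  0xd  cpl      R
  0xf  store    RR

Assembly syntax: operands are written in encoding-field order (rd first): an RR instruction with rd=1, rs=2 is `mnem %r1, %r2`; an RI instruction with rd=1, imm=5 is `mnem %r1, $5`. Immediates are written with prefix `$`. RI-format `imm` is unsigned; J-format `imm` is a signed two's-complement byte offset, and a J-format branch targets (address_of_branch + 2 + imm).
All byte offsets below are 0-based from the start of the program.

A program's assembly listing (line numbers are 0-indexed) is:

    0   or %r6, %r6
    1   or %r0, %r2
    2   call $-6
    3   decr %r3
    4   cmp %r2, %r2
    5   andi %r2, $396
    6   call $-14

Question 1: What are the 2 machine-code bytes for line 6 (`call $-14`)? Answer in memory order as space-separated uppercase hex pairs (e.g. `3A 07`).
8F F2

line 6 (call): pack op=0x8:4|imm=-14:12 = 0x8ff2; big→ 8f f2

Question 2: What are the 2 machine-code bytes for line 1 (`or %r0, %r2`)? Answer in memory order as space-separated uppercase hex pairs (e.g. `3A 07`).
B0 80

1. or fields op=0xb:4|rd=0:3|rs=2:3|pad=0:6 → word b080h → b0 80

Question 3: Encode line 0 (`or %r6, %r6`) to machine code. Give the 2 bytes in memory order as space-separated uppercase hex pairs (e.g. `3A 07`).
BD 80

0. or fields op=0xb:4|rd=6:3|rs=6:3|pad=0:6 → word bd80h → bd 80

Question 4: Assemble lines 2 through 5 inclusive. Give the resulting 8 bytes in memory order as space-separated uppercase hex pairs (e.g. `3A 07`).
8F FA 36 00 64 80 05 8C

L2: call op=0x8:4|imm=-6:12 ⇒ 0x8ffa ⇒ big 8f fa
L3: decr op=0x3:4|rd=3:3|pad=0:9 ⇒ 0x3600 ⇒ big 36 00
L4: cmp op=0x6:4|rd=2:3|rs=2:3|pad=0:6 ⇒ 0x6480 ⇒ big 64 80
L5: andi op=0x0:4|rd=2:3|imm=396:9 ⇒ 0x058c ⇒ big 05 8c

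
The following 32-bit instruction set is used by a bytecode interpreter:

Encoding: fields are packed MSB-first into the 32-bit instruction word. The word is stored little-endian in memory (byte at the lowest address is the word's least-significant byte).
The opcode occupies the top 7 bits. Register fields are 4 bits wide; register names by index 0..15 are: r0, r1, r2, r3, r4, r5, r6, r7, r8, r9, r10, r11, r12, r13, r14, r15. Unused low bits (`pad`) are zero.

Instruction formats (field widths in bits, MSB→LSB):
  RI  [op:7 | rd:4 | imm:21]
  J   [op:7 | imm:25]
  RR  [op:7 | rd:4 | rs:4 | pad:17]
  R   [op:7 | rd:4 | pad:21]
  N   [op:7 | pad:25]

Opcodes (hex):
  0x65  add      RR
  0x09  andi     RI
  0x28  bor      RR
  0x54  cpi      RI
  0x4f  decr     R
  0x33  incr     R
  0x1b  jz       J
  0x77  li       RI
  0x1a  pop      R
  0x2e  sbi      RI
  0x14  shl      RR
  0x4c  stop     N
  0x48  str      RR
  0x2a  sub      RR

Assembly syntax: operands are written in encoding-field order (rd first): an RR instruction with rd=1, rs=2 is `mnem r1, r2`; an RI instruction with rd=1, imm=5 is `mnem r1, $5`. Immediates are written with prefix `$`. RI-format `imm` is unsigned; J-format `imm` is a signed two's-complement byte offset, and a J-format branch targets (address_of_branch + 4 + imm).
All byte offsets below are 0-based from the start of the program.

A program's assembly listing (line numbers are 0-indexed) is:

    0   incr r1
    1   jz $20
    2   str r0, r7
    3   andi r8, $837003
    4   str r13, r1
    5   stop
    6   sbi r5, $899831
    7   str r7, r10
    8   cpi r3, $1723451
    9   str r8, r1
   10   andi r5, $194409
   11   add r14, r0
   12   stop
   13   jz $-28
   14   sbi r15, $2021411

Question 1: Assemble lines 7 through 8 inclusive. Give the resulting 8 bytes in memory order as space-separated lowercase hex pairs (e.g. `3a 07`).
L7: str op=0x48:7|rd=7:4|rs=10:4|pad=0:17 ⇒ 0x90f40000 ⇒ little 00 00 f4 90
L8: cpi op=0x54:7|rd=3:4|imm=1723451:21 ⇒ 0xa87a4c3b ⇒ little 3b 4c 7a a8

00 00 f4 90 3b 4c 7a a8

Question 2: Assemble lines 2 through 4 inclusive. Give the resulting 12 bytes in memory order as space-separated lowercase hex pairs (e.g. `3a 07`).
2. str fields op=0x48:7|rd=0:4|rs=7:4|pad=0:17 → word 900e0000h → 00 00 0e 90
3. andi fields op=0x9:7|rd=8:4|imm=837003:21 → word 130cc58bh → 8b c5 0c 13
4. str fields op=0x48:7|rd=13:4|rs=1:4|pad=0:17 → word 91a20000h → 00 00 a2 91

00 00 0e 90 8b c5 0c 13 00 00 a2 91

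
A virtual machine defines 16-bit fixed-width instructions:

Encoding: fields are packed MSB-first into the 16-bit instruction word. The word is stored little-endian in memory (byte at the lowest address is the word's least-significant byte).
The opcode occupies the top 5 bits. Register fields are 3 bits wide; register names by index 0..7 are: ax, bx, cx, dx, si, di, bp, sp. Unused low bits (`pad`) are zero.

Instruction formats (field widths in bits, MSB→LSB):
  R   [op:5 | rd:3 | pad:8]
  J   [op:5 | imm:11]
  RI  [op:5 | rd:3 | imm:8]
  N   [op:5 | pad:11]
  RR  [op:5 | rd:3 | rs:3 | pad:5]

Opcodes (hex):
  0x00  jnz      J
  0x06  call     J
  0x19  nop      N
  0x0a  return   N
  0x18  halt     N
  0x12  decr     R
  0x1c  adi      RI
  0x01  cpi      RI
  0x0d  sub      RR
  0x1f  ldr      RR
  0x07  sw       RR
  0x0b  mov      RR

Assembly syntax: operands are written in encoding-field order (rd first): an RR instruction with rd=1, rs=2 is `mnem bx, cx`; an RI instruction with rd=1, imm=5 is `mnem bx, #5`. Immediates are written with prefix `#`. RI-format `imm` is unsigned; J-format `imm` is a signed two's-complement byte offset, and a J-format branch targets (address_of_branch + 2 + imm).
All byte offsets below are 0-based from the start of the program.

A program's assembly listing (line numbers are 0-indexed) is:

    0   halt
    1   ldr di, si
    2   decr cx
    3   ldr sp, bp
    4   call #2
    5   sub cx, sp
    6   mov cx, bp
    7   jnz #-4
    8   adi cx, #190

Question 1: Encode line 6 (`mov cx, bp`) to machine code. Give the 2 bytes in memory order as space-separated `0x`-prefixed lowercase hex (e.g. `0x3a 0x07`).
L6: mov op=0xb:5|rd=2:3|rs=6:3|pad=0:5 ⇒ 0x5ac0 ⇒ little c0 5a

0xc0 0x5a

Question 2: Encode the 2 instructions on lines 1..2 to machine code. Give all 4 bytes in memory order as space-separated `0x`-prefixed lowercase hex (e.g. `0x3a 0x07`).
line 1 (ldr): pack op=0x1f:5|rd=5:3|rs=4:3|pad=0:5 = 0xfd80; little→ 80 fd
line 2 (decr): pack op=0x12:5|rd=2:3|pad=0:8 = 0x9200; little→ 00 92

0x80 0xfd 0x00 0x92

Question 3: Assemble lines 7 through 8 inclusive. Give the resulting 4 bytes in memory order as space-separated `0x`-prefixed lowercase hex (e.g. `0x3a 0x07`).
0xfc 0x07 0xbe 0xe2

L7: jnz op=0x0:5|imm=-4:11 ⇒ 0x07fc ⇒ little fc 07
L8: adi op=0x1c:5|rd=2:3|imm=190:8 ⇒ 0xe2be ⇒ little be e2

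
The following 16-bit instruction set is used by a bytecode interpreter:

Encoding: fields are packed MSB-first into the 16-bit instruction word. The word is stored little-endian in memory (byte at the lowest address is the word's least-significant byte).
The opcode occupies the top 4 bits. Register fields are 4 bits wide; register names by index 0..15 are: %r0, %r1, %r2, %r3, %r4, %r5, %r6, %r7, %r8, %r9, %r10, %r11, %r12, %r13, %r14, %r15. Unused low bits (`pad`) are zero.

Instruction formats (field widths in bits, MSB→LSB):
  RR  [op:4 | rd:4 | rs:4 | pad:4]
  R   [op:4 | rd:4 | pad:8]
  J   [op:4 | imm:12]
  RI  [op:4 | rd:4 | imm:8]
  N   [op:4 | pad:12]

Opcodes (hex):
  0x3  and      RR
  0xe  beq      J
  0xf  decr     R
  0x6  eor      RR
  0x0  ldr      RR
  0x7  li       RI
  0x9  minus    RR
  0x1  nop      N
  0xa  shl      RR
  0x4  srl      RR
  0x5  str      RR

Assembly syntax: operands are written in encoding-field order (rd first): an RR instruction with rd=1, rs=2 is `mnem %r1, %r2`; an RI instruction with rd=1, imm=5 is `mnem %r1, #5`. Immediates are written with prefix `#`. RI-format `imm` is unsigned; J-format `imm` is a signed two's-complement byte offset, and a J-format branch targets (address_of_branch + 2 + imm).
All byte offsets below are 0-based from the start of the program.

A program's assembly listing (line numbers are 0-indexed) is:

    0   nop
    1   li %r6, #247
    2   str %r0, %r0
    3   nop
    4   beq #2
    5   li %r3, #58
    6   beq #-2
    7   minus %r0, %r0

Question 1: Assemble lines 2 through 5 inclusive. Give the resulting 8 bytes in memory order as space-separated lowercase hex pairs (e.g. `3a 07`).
L2: str op=0x5:4|rd=0:4|rs=0:4|pad=0:4 ⇒ 0x5000 ⇒ little 00 50
L3: nop op=0x1:4|pad=0:12 ⇒ 0x1000 ⇒ little 00 10
L4: beq op=0xe:4|imm=2:12 ⇒ 0xe002 ⇒ little 02 e0
L5: li op=0x7:4|rd=3:4|imm=58:8 ⇒ 0x733a ⇒ little 3a 73

00 50 00 10 02 e0 3a 73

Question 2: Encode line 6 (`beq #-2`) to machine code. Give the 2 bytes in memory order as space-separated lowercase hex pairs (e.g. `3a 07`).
fe ef

line 6 (beq): pack op=0xe:4|imm=-2:12 = 0xeffe; little→ fe ef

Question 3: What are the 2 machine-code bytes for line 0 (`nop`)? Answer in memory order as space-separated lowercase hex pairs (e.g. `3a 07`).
00 10

0. nop fields op=0x1:4|pad=0:12 → word 1000h → 00 10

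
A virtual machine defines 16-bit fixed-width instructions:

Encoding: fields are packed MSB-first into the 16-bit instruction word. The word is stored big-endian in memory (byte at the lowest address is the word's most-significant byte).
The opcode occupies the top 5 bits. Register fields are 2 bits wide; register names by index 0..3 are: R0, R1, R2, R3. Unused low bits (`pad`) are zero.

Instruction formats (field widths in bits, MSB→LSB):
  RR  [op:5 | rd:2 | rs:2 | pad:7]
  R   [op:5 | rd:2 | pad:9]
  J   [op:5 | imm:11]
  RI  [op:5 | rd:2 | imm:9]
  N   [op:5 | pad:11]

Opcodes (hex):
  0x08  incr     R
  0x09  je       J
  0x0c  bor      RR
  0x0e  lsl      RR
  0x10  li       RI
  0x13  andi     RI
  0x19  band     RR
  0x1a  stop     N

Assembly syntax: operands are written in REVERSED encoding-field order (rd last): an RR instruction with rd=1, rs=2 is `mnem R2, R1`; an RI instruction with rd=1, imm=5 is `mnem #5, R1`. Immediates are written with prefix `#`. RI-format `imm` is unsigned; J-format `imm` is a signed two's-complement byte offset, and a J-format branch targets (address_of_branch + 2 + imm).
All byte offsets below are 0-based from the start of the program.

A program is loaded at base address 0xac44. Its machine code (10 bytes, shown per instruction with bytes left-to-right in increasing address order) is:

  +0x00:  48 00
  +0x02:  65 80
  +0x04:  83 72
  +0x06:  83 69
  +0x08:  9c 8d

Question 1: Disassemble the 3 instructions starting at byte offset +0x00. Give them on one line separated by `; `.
@+00  big-endian(48 00) = 0x4800
  opcode bits[15:11]=0x9: je/J
  imm: (w>>0)&0x7ff=0x0 → #0
@+02  big-endian(65 80) = 0x6580
  opcode bits[15:11]=0xc: bor/RR
  rd: (w>>9)&0x3=0x2 → R2
  rs: (w>>7)&0x3=0x3 → R3
@+04  big-endian(83 72) = 0x8372
  opcode bits[15:11]=0x10: li/RI
  rd: (w>>9)&0x3=0x1 → R1
  imm: (w>>0)&0x1ff=0x172 → #370

je #0; bor R3, R2; li #370, R1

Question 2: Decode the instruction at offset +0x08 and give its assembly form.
off 0x08: read 9c 8d as big → 0x9c8d
  top 5b → 0x13 → andi [RI]
  rd@[10:9]=0x2 ⇒ R2
  imm@[8:0]=0x8d ⇒ #141

andi #141, R2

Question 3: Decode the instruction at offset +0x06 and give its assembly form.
li #361, R1

[06] 83 69 → 0x8369
  top 5b → 0x10 → li [RI]
  rd@[10:9]=0x1 ⇒ R1
  imm@[8:0]=0x169 ⇒ #361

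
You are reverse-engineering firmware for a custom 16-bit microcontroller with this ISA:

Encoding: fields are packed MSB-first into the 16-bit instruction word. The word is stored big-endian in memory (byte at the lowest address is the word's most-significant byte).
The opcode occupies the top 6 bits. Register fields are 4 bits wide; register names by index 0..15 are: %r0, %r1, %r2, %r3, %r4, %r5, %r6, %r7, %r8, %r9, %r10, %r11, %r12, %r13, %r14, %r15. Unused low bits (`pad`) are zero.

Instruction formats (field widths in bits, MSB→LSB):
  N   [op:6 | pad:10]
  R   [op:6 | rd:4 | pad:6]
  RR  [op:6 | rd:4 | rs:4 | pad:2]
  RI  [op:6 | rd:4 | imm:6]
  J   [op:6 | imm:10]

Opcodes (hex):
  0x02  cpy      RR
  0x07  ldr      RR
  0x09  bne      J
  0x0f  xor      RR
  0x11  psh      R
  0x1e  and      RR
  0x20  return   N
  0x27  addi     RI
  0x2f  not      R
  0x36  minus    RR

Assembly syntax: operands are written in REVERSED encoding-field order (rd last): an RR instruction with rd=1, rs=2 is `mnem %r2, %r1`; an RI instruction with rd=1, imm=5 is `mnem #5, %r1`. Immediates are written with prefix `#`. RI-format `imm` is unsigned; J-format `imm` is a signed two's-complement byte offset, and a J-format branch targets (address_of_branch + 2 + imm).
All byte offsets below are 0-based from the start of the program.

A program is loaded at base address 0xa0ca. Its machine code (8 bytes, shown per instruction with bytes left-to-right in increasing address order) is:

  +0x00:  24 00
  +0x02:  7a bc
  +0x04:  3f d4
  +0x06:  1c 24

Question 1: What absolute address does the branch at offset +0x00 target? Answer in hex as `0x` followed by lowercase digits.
[00] 24 00 → 0x2400
  top 6b → 0x9 → bne [J]
  [9:0] imm=0 = #0
  target = base 0xa0ca + off 0x00 + 2 + imm 0 = 0xa0cc

0xa0cc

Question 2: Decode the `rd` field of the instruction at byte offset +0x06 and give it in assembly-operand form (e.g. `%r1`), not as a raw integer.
off 0x06: read 1c 24 as big → 0x1c24
  opcode bits[15:10]=0x7: ldr/RR
  rd: (w>>6)&0xf=0x0 → %r0
  rs: (w>>2)&0xf=0x9 → %r9

%r0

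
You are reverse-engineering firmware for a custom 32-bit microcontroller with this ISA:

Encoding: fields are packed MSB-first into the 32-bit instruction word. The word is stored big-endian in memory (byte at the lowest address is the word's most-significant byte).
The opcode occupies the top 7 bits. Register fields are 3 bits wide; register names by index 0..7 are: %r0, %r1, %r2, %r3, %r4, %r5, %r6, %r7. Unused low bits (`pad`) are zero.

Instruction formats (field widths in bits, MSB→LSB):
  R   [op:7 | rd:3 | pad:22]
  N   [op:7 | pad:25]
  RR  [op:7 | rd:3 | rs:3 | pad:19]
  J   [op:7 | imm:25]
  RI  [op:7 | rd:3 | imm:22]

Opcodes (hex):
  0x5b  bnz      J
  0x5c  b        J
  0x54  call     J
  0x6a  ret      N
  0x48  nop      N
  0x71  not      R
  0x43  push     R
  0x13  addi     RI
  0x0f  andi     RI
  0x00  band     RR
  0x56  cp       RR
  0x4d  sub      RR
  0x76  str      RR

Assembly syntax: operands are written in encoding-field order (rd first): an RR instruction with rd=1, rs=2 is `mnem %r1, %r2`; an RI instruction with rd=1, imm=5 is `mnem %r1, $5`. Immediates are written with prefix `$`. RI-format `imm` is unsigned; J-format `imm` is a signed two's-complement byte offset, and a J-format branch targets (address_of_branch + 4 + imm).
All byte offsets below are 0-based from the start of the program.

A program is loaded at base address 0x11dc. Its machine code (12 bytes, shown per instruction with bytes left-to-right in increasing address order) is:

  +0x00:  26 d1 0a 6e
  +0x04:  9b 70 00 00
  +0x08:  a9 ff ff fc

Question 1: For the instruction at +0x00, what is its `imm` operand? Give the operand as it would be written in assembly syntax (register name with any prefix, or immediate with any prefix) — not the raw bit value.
[00] 26 d1 0a 6e → 0x26d10a6e
  op=0x26d10a6e>>25=0x13 ⇒ addi (RI)
  rd: (w>>22)&0x7=0x3 → %r3
  imm: (w>>0)&0x3fffff=0x110a6e → $1116782

$1116782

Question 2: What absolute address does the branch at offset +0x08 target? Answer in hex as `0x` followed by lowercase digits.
[08] a9 ff ff fc → 0xa9fffffc
  top 7b → 0x54 → call [J]
  [24:0] imm=33554428 (s25→-4) = $-4
  target = base 0x11dc + off 0x08 + 4 + imm -4 = 0x11e4

0x11e4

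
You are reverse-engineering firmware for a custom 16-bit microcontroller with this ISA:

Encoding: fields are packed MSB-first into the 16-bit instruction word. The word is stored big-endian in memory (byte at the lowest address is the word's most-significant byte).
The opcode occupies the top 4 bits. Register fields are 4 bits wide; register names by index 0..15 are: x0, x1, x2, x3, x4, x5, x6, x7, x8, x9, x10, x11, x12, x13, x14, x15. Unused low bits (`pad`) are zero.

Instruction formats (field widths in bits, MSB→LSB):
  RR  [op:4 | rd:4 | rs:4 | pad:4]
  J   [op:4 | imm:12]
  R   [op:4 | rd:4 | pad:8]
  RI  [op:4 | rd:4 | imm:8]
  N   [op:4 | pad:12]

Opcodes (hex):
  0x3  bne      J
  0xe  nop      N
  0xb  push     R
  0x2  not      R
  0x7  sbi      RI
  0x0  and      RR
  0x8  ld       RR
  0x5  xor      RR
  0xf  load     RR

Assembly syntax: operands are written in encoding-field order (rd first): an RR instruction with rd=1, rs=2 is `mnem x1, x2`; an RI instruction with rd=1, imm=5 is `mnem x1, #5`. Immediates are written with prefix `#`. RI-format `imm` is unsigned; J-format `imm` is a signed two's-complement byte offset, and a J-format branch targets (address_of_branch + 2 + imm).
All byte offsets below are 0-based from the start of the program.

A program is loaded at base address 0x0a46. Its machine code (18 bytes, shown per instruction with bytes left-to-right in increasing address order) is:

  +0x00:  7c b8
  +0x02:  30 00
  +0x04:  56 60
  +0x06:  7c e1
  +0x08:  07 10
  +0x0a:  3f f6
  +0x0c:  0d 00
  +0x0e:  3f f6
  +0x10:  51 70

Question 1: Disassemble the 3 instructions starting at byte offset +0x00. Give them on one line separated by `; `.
sbi x12, #184; bne #0; xor x6, x6

@+00  big-endian(7c b8) = 0x7cb8
  op=0x7cb8>>12=0x7 ⇒ sbi (RI)
  rd@[11:8]=0xc ⇒ x12
  imm@[7:0]=0xb8 ⇒ #184
@+02  big-endian(30 00) = 0x3000
  op=0x3000>>12=0x3 ⇒ bne (J)
  imm@[11:0]=0x0 ⇒ #0
@+04  big-endian(56 60) = 0x5660
  op=0x5660>>12=0x5 ⇒ xor (RR)
  rd@[11:8]=0x6 ⇒ x6
  rs@[7:4]=0x6 ⇒ x6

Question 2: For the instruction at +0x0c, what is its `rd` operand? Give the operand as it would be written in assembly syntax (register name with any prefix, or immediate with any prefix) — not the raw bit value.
x13

[0c] 0d 00 → 0x0d00
  top 4b → 0x0 → and [RR]
  rd@[11:8]=0xd ⇒ x13
  rs@[7:4]=0x0 ⇒ x0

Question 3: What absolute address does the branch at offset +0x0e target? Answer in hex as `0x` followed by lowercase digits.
+0x0e: 3f f6 ⇒ word 0x3ff6 (big)
  opcode bits[15:12]=0x3: bne/J
  imm: (w>>0)&0xfff=0xff6 (s12→-10) → #-10
  target = base 0x0a46 + off 0x0e + 2 + imm -10 = 0x0a4c

0x0a4c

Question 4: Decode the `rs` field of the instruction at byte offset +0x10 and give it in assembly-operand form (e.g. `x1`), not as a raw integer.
x7

off 0x10: read 51 70 as big → 0x5170
  op=0x5170>>12=0x5 ⇒ xor (RR)
  rd@[11:8]=0x1 ⇒ x1
  rs@[7:4]=0x7 ⇒ x7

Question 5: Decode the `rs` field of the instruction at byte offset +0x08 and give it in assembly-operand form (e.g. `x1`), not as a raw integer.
[08] 07 10 → 0x0710
  opcode bits[15:12]=0x0: and/RR
  [11:8] rd=7 = x7
  [7:4] rs=1 = x1

x1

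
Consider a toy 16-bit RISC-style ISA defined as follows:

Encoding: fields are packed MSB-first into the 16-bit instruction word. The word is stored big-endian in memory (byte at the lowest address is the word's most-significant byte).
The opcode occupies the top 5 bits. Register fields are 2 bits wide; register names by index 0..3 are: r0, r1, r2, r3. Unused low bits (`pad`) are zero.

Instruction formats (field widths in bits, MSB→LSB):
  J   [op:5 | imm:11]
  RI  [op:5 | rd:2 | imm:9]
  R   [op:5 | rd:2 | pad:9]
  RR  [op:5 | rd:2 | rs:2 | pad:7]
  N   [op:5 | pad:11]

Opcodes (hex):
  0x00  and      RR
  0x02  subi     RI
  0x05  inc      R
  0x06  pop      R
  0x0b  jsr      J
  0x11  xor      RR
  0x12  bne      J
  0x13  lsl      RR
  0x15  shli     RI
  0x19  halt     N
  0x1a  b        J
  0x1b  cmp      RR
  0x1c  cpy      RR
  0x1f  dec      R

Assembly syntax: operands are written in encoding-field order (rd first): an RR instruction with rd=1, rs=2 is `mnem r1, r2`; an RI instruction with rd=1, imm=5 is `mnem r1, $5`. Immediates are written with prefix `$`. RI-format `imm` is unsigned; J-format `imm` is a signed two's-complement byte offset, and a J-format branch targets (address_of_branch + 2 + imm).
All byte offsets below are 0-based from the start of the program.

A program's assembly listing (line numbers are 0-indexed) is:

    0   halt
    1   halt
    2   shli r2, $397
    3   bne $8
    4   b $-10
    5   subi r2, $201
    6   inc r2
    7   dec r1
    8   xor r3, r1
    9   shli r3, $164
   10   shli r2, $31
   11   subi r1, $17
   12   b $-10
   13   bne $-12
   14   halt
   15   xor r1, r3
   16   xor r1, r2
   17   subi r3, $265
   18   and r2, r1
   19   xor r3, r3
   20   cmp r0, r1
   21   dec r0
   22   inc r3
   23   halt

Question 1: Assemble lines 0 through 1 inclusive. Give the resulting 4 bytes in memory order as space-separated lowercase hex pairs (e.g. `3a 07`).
c8 00 c8 00

0. halt fields op=0x19:5|pad=0:11 → word c800h → c8 00
1. halt fields op=0x19:5|pad=0:11 → word c800h → c8 00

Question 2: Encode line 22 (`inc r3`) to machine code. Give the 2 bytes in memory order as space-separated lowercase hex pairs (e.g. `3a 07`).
2e 00

L22: inc op=0x5:5|rd=3:2|pad=0:9 ⇒ 0x2e00 ⇒ big 2e 00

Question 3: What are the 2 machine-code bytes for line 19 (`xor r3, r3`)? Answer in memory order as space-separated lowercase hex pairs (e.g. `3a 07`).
8f 80

line 19 (xor): pack op=0x11:5|rd=3:2|rs=3:2|pad=0:7 = 0x8f80; big→ 8f 80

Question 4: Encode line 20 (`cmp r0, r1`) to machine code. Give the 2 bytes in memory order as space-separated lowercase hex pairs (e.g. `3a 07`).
d8 80

20. cmp fields op=0x1b:5|rd=0:2|rs=1:2|pad=0:7 → word d880h → d8 80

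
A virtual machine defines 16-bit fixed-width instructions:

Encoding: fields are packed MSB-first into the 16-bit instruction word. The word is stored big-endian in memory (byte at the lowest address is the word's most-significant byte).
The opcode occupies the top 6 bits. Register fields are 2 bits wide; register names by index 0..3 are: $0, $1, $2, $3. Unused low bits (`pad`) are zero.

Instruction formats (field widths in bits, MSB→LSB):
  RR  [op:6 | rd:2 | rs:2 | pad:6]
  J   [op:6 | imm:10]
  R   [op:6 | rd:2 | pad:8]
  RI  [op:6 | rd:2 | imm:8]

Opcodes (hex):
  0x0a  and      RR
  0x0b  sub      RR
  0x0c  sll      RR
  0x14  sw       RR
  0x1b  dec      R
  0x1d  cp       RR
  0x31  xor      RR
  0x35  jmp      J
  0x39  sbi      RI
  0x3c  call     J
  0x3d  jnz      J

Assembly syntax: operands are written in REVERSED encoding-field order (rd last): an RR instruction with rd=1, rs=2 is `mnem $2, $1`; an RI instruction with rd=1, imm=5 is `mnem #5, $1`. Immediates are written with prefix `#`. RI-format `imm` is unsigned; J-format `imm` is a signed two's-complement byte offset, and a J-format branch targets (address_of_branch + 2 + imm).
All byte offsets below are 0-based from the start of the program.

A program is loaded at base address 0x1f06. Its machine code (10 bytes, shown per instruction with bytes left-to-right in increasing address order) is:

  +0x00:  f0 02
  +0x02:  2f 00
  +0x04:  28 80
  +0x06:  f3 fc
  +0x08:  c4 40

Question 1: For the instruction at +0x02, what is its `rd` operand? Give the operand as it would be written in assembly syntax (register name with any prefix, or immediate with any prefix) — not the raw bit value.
@+02  big-endian(2f 00) = 0x2f00
  opcode bits[15:10]=0xb: sub/RR
  [9:8] rd=3 = $3
  [7:6] rs=0 = $0

$3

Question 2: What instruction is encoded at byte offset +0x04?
and $2, $0

off 0x04: read 28 80 as big → 0x2880
  op=0x2880>>10=0xa ⇒ and (RR)
  rd: (w>>8)&0x3=0x0 → $0
  rs: (w>>6)&0x3=0x2 → $2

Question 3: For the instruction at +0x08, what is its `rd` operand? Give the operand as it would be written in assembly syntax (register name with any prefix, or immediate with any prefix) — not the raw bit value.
@+08  big-endian(c4 40) = 0xc440
  top 6b → 0x31 → xor [RR]
  rd: (w>>8)&0x3=0x0 → $0
  rs: (w>>6)&0x3=0x1 → $1

$0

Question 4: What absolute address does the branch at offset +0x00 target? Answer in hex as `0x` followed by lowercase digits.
off 0x00: read f0 02 as big → 0xf002
  op=0xf002>>10=0x3c ⇒ call (J)
  imm@[9:0]=0x2 ⇒ #2
  target = base 0x1f06 + off 0x00 + 2 + imm 2 = 0x1f0a

0x1f0a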